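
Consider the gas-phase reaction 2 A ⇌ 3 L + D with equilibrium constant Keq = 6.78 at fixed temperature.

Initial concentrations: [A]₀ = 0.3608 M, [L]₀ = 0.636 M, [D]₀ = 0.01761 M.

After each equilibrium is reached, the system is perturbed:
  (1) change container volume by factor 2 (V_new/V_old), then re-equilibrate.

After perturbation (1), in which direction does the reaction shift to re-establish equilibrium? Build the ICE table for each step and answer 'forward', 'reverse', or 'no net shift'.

Direction: forward

Q₀ = 0.0348 vs Keq = 6.78 ⇒ Q<K, forward
Step 1:
                   A          L          D
  init        0.3608      0.636    0.01761
  Δ          -0.2268     0.3401     0.1134
  eq           0.134     0.9761      0.131
  solve Keq expr → x = 0.1134; check Q = 6.78
Then change container volume by factor 2 (V_new/V_old).
Step 2:
                   A          L          D
  init       0.06702     0.4881    0.06549
  Δ         -0.02589    0.03883    0.01294
  eq         0.04114     0.5269    0.07844
  solve Keq expr → x = 0.01294; check Q = 6.78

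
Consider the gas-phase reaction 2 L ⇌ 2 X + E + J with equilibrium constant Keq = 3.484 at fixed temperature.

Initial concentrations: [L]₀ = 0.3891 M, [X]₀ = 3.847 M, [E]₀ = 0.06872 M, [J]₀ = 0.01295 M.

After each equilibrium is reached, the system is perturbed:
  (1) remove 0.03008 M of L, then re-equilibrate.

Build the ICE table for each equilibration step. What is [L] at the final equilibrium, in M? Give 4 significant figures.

[L]_eq = 0.2237 M

Q₀ = 0.08699 vs Keq = 3.484 ⇒ Q<K, forward
Step 1:
                   L          X          E          J
  Initial     0.3891      3.847    0.06872    0.01295
  Change     -0.1492     0.1492    0.07462    0.07462
  Equil       0.2399      3.996     0.1433    0.08757
  solve Keq expr → x = 0.07462; check Q = 3.484
Then remove 0.03008 M of L.
Step 2:
                   L          X          E          J
  Initial     0.2098      3.996     0.1433    0.08757
  Change     0.01392   -0.01392  -0.006958  -0.006958
  Equil       0.2237      3.982     0.1364    0.08061
  solve Keq expr → x = -0.006958; check Q = 3.484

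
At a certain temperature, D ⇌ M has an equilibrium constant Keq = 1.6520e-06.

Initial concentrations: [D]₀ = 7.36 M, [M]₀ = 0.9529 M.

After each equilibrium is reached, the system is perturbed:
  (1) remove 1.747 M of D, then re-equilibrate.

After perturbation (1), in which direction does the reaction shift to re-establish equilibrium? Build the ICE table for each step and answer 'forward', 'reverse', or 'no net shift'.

Direction: reverse

Q₀ = 0.1295 vs Keq = 1.6520e-06 ⇒ Q>K, reverse
Step 1:
                  D         M
  Initial      7.36    0.9529
  Change     0.9529   -0.9529
  Equil       8.313 1.3733e-05
  solve Keq expr → x = -0.9529; check Q = 1.6520e-06
Then remove 1.747 M of D.
Step 2:
                  D         M
  Initial     6.566 1.3733e-05
  Change  2.8860e-06 -2.8860e-06
  Equil       6.566 1.0847e-05
  solve Keq expr → x = -2.8860e-06; check Q = 1.6520e-06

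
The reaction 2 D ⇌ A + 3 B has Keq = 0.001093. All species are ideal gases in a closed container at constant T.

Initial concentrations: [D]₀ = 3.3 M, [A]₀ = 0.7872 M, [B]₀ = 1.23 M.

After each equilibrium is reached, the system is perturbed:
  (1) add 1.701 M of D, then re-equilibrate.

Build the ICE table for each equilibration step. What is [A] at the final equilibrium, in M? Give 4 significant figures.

[A]_eq = 0.5118 M

Q₀ = 0.1345 vs Keq = 0.001093 ⇒ Q>K, reverse
Step 1:
                   D          A          B
  init           3.3     0.7872       1.23
  Δ           0.6034    -0.3017    -0.9051
  eq           3.903     0.4855     0.3249
  solve Keq expr → x = -0.3017; check Q = 0.001093
Then add 1.701 M of D.
Step 2:
                   D          A          B
  init         5.604     0.4855     0.3249
  Δ         -0.05257    0.02628    0.07885
  eq           5.552     0.5118     0.4038
  solve Keq expr → x = 0.02628; check Q = 0.001093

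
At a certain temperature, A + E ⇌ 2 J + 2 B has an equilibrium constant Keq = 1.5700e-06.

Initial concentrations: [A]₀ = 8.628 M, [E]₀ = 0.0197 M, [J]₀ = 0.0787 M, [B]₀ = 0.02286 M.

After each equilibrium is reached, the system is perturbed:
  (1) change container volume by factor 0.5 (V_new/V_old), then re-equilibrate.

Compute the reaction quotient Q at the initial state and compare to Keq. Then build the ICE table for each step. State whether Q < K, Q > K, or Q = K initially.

Q₀ = 1.9043e-05; Q > K (proceeds reverse)

Q₀ = 1.9043e-05 vs Keq = 1.5700e-06 ⇒ Q>K, reverse
Step 1:
                    A           E           J           B
  init          8.628      0.0197      0.0787     0.02286
  Δ          0.006822    0.006822    -0.01364    -0.01364
  eq            8.635     0.02652     0.06506    0.009217
  solve Keq expr → x = -0.006822; check Q = 1.5700e-06
Then change container volume by factor 0.5 (V_new/V_old).
Step 2:
                    A           E           J           B
  init          17.27     0.05304      0.1301     0.01843
  Δ           0.00411     0.00411    -0.00822    -0.00822
  eq            17.27     0.05715      0.1219     0.01021
  solve Keq expr → x = -0.00411; check Q = 1.5700e-06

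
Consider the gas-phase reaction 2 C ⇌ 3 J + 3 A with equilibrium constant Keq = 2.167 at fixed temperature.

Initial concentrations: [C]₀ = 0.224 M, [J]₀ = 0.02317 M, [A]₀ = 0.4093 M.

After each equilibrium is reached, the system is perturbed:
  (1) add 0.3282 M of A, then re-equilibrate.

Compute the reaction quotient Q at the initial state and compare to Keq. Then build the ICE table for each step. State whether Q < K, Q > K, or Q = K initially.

Q₀ = 1.6998e-05 vs Keq = 2.167 ⇒ Q<K, forward
Step 1:
                  C         J         A
  init        0.224   0.02317    0.4093
  Δ           -0.17     0.255     0.255
  eq        0.05398    0.2782    0.6643
  solve Keq expr → x = 0.08501; check Q = 2.167
Then add 0.3282 M of A.
Step 2:
                  C         J         A
  init      0.05398    0.2782    0.9925
  Δ         0.02282  -0.03423  -0.03423
  eq         0.0768     0.244    0.9583
  solve Keq expr → x = -0.01141; check Q = 2.167

Q₀ = 1.6998e-05; Q < K (proceeds forward)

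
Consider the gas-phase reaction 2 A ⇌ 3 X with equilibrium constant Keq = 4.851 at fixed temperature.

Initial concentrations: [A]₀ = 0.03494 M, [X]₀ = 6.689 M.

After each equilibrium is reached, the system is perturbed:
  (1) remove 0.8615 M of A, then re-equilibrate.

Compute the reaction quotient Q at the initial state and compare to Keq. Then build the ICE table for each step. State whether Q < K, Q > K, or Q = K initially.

Q₀ = 2.4515e+05; Q > K (proceeds reverse)

Q₀ = 2.4515e+05 vs Keq = 4.851 ⇒ Q>K, reverse
Step 1:
                    A           X
  Initial     0.03494       6.689
  Change        2.411      -3.616
  Equil         2.446       3.073
  solve Keq expr → x = -1.205; check Q = 4.851
Then remove 0.8615 M of A.
Step 2:
                    A           X
  Initial       1.584       3.073
  Change       0.3168     -0.4752
  Equil         1.901       2.598
  solve Keq expr → x = -0.1584; check Q = 4.851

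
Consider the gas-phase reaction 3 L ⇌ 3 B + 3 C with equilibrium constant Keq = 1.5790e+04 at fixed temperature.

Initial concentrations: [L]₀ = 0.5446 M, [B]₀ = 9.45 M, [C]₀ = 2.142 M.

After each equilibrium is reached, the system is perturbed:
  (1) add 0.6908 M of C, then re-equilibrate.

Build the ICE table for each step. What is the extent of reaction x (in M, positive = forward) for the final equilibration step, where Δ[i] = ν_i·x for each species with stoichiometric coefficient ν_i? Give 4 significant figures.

Q₀ = 5.1348e+04 vs Keq = 1.5790e+04 ⇒ Q>K, reverse
Step 1:
                   L          B          C
  init        0.5446       9.45      2.142
  Δ           0.1803    -0.1803    -0.1803
  eq          0.7249       9.27      1.962
  solve Keq expr → x = -0.06008; check Q = 1.5790e+04
Then add 0.6908 M of C.
Step 2:
                   L          B          C
  init        0.7249       9.27      2.653
  Δ           0.1738    -0.1738    -0.1738
  eq          0.8987      9.096      2.479
  solve Keq expr → x = -0.05795; check Q = 1.5790e+04

x = -0.05795 M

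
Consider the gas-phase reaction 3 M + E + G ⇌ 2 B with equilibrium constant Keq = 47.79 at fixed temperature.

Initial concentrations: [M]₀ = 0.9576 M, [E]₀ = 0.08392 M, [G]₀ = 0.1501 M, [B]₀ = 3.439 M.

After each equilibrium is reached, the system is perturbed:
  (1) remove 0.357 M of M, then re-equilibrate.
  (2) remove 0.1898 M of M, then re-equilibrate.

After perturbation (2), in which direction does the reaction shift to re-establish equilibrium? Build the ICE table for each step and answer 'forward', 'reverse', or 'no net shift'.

Direction: reverse

Q₀ = 1069 vs Keq = 47.79 ⇒ Q>K, reverse
Step 1:
                    M           E           G           B
  Initial      0.9576     0.08392      0.1501       3.439
  Change       0.4602      0.1534      0.1534     -0.3068
  Equil         1.418      0.2373      0.3035       3.132
  solve Keq expr → x = -0.1534; check Q = 47.79
Then remove 0.357 M of M.
Step 2:
                    M           E           G           B
  Initial       1.061      0.2373      0.3035       3.132
  Change        0.163     0.05433     0.05433     -0.1087
  Equil         1.224      0.2917      0.3578       3.024
  solve Keq expr → x = -0.05433; check Q = 47.79
Then remove 0.1898 M of M.
Step 3:
                    M           E           G           B
  Initial       1.034      0.2917      0.3578       3.024
  Change      0.09734     0.03245     0.03245    -0.06489
  Equil         1.131      0.3241      0.3903       2.959
  solve Keq expr → x = -0.03245; check Q = 47.79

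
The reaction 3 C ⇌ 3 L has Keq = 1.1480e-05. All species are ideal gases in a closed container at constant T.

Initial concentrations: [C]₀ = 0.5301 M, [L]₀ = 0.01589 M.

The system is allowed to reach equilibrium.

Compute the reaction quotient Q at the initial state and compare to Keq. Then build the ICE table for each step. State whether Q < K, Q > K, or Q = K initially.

Q₀ = 2.6934e-05 vs Keq = 1.1480e-05 ⇒ Q>K, reverse
Step 1:
                    C           L
  Initial      0.5301     0.01589
  Change     0.003845   -0.003845
  Equil        0.5339     0.01205
  solve Keq expr → x = -0.001282; check Q = 1.1480e-05

Q₀ = 2.6934e-05; Q > K (proceeds reverse)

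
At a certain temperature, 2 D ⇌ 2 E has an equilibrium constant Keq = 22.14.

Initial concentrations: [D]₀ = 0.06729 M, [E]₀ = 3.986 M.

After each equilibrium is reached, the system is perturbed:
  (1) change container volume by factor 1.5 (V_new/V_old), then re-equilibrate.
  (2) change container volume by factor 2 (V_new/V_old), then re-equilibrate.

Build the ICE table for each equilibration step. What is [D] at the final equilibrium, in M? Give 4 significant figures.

[D]_eq = 0.2368 M

Q₀ = 3509 vs Keq = 22.14 ⇒ Q>K, reverse
Step 1:
                   D          E
  Initial    0.06729      3.986
  Change      0.6432    -0.6432
  Equil       0.7104      3.343
  solve Keq expr → x = -0.3216; check Q = 22.14
Then change container volume by factor 1.5 (V_new/V_old).
Step 2:
                   D          E
  Initial     0.4736      2.229
  Change           0          0
  Equil       0.4736      2.229
  solve Keq expr → x = 0; check Q = 22.14
Then change container volume by factor 2 (V_new/V_old).
Step 3:
                   D          E
  Initial     0.2368      1.114
  Change           0          0
  Equil       0.2368      1.114
  solve Keq expr → x = 0; check Q = 22.14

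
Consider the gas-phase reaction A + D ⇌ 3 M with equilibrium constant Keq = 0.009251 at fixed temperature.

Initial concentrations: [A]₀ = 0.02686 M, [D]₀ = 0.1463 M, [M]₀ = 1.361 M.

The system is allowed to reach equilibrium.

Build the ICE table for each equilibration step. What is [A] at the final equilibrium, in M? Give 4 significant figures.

Q₀ = 641.5 vs Keq = 0.009251 ⇒ Q>K, reverse
Step 1:
                   A          D          M
  init       0.02686     0.1463      1.361
  Δ             0.41       0.41      -1.23
  eq          0.4369     0.5563      0.131
  solve Keq expr → x = -0.41; check Q = 0.009251

[A]_eq = 0.4369 M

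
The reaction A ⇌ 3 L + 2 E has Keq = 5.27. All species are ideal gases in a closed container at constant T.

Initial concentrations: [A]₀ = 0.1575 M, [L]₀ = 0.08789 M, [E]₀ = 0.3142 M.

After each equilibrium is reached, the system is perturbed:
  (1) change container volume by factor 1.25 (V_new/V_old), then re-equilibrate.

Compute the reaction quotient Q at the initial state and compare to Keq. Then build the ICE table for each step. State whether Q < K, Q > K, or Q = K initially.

Q₀ = 4.2555e-04 vs Keq = 5.27 ⇒ Q<K, forward
Step 1:
                   A          L          E
  init        0.1575    0.08789     0.3142
  Δ          -0.1471     0.4413     0.2942
  eq         0.01041     0.5292     0.6084
  solve Keq expr → x = 0.1471; check Q = 5.27
Then change container volume by factor 1.25 (V_new/V_old).
Step 2:
                   A          L          E
  init      0.008326     0.4233     0.4867
  Δ        -0.004445    0.01333    0.00889
  eq        0.003881     0.4367     0.4956
  solve Keq expr → x = 0.004445; check Q = 5.27

Q₀ = 4.2555e-04; Q < K (proceeds forward)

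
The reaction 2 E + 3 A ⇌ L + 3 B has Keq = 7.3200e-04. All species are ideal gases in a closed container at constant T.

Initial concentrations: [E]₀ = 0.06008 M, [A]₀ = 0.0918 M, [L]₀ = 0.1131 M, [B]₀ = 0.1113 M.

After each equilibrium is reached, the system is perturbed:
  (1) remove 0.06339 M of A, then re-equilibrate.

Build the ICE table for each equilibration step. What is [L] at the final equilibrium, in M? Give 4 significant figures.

Q₀ = 55.84 vs Keq = 7.3200e-04 ⇒ Q>K, reverse
Step 1:
                    E           A           L           B
  Initial     0.06008      0.0918      0.1131      0.1113
  Change      0.06737      0.1011    -0.03369     -0.1011
  Equil        0.1275      0.1929     0.07941     0.01024
  solve Keq expr → x = -0.03369; check Q = 7.3200e-04
Then remove 0.06339 M of A.
Step 2:
                    E           A           L           B
  Initial      0.1275      0.1295     0.07941     0.01024
  Change     0.002063    0.003095   -0.001032   -0.003095
  Equil        0.1295      0.1326     0.07838    0.007146
  solve Keq expr → x = -0.001032; check Q = 7.3200e-04

[L]_eq = 0.07838 M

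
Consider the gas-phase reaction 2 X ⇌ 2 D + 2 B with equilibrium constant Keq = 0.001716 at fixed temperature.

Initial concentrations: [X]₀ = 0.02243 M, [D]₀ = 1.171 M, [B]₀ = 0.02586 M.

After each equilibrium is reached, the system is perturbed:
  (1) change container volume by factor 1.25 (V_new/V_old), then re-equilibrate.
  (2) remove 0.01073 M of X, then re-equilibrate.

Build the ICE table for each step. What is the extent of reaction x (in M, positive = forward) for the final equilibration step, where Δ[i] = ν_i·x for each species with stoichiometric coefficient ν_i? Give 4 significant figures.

Q₀ = 1.823 vs Keq = 0.001716 ⇒ Q>K, reverse
Step 1:
                   X          D          B
  I          0.02243      1.171    0.02586
  C          0.02418   -0.02418   -0.02418
  E          0.04661      1.147   0.001683
  solve Keq expr → x = -0.01209; check Q = 0.001716
Then change container volume by factor 1.25 (V_new/V_old).
Step 2:
                   X          D          B
  I          0.03729     0.9175   0.001347
  C       -3.2159e-04 3.2159e-04 3.2159e-04
  E          0.03696     0.9178   0.001668
  solve Keq expr → x = 1.6080e-04; check Q = 0.001716
Then remove 0.01073 M of X.
Step 3:
                   X          D          B
  I          0.02623     0.9178   0.001668
  C       4.6281e-04 -4.6281e-04 -4.6281e-04
  E           0.0267     0.9173   0.001206
  solve Keq expr → x = -2.3140e-04; check Q = 0.001716

x = -2.3140e-04 M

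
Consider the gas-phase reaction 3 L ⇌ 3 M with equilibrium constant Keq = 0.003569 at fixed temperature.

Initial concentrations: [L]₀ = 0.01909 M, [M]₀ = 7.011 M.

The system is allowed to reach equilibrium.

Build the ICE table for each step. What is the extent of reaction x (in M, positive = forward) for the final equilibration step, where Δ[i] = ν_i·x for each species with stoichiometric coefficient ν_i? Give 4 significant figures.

x = -2.026 M

Q₀ = 4.9536e+07 vs Keq = 0.003569 ⇒ Q>K, reverse
Step 1:
                    L           M
  Initial     0.01909       7.011
  Change        6.079      -6.079
  Equil         6.098      0.9319
  solve Keq expr → x = -2.026; check Q = 0.003569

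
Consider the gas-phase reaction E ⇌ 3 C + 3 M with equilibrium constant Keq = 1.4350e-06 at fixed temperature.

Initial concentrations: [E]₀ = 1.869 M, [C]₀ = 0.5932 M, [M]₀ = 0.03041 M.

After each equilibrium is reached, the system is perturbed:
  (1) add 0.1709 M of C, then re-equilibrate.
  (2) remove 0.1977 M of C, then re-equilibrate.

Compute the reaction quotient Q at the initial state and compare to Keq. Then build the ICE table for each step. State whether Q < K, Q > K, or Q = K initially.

Q₀ = 3.1408e-06; Q > K (proceeds reverse)

Q₀ = 3.1408e-06 vs Keq = 1.4350e-06 ⇒ Q>K, reverse
Step 1:
                    E           C           M
  I             1.869      0.5932     0.03041
  C          0.002237   -0.006711   -0.006711
  E             1.871      0.5865      0.0237
  solve Keq expr → x = -0.002237; check Q = 1.4350e-06
Then add 0.1709 M of C.
Step 2:
                    E           C           M
  I             1.871      0.7574      0.0237
  C          0.001738   -0.005215   -0.005215
  E             1.873      0.7522     0.01848
  solve Keq expr → x = -0.001738; check Q = 1.4350e-06
Then remove 0.1977 M of C.
Step 3:
                    E           C           M
  I             1.873      0.5545     0.01848
  C           -0.0021      0.0063      0.0063
  E             1.871      0.5608     0.02478
  solve Keq expr → x = 0.0021; check Q = 1.4350e-06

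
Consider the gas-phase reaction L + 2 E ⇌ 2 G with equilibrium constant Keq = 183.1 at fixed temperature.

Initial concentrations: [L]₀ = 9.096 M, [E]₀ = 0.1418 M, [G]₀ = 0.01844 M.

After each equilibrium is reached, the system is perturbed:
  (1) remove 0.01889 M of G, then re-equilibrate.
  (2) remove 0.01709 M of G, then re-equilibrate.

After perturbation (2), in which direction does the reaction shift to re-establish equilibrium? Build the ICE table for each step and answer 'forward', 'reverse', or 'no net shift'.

Q₀ = 0.001859 vs Keq = 183.1 ⇒ Q<K, forward
Step 1:
                    L           E           G
  Initial       9.096      0.1418     0.01844
  Change     -0.06898      -0.138       0.138
  Equil         9.027    0.003847      0.1564
  solve Keq expr → x = 0.06898; check Q = 183.1
Then remove 0.01889 M of G.
Step 2:
                    L           E           G
  Initial       9.027    0.003847      0.1375
  Change  -2.2672e-04 -4.5344e-04  4.5344e-04
  Equil         9.027    0.003393       0.138
  solve Keq expr → x = 2.2672e-04; check Q = 183.1
Then remove 0.01709 M of G.
Step 3:
                    L           E           G
  Initial       9.027    0.003393      0.1209
  Change  -2.0512e-04 -4.1024e-04  4.1024e-04
  Equil         9.027    0.002983      0.1213
  solve Keq expr → x = 2.0512e-04; check Q = 183.1

Direction: forward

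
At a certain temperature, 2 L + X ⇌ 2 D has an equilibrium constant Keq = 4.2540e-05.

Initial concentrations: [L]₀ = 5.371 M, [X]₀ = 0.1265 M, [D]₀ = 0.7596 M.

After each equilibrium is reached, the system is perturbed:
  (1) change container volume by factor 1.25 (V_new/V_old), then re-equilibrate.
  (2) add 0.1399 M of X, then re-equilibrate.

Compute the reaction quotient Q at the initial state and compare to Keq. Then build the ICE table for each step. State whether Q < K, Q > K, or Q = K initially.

Q₀ = 0.1581; Q > K (proceeds reverse)

Q₀ = 0.1581 vs Keq = 4.2540e-05 ⇒ Q>K, reverse
Step 1:
                    L           X           D
  init          5.371      0.1265      0.7596
  Δ            0.7317      0.3658     -0.7317
  eq            6.103      0.4923     0.02793
  solve Keq expr → x = -0.3658; check Q = 4.2540e-05
Then change container volume by factor 1.25 (V_new/V_old).
Step 2:
                    L           X           D
  init          4.882      0.3939     0.02234
  Δ           0.00232     0.00116    -0.00232
  eq            4.884       0.395     0.02002
  solve Keq expr → x = -0.00116; check Q = 4.2540e-05
Then add 0.1399 M of X.
Step 3:
                    L           X           D
  init          4.884      0.5349     0.02002
  Δ         -0.003227   -0.001613    0.003227
  eq            4.881      0.5333     0.02325
  solve Keq expr → x = 0.001613; check Q = 4.2540e-05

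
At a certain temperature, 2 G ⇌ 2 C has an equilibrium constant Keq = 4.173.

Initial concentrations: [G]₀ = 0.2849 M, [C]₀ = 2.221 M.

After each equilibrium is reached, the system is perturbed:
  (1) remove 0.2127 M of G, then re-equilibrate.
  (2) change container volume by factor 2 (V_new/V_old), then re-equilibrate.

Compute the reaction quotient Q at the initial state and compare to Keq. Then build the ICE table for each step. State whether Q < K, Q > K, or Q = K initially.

Q₀ = 60.77 vs Keq = 4.173 ⇒ Q>K, reverse
Step 1:
                    G           C
  init         0.2849       2.221
  Δ            0.5387     -0.5387
  eq           0.8236       1.682
  solve Keq expr → x = -0.2693; check Q = 4.173
Then remove 0.2127 M of G.
Step 2:
                    G           C
  init         0.6109       1.682
  Δ            0.1428     -0.1428
  eq           0.7536        1.54
  solve Keq expr → x = -0.0714; check Q = 4.173
Then change container volume by factor 2 (V_new/V_old).
Step 3:
                    G           C
  init         0.3768      0.7698
  Δ                 0           0
  eq           0.3768      0.7698
  solve Keq expr → x = 0; check Q = 4.173

Q₀ = 60.77; Q > K (proceeds reverse)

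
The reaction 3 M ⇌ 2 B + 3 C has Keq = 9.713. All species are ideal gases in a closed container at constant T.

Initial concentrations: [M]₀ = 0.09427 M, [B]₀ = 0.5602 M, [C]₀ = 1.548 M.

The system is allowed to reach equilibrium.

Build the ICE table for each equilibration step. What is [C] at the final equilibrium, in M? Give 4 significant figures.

Q₀ = 1390 vs Keq = 9.713 ⇒ Q>K, reverse
Step 1:
                    M           B           C
  init        0.09427      0.5602       1.548
  Δ            0.2392     -0.1594     -0.2392
  eq           0.3334      0.4008       1.309
  solve Keq expr → x = -0.07972; check Q = 9.713

[C]_eq = 1.309 M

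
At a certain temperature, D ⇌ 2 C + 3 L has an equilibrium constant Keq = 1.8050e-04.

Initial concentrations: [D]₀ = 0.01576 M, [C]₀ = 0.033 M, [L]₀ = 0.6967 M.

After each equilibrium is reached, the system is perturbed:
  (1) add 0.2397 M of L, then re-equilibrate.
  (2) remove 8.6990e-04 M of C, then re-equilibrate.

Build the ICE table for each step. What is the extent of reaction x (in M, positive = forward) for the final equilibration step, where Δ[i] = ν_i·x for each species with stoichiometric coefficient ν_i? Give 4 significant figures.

x = 4.2235e-04 M

Q₀ = 0.02337 vs Keq = 1.8050e-04 ⇒ Q>K, reverse
Step 1:
                    D           C           L
  init        0.01576       0.033      0.6967
  Δ            0.0143    -0.02859    -0.04289
  eq          0.03006    0.004406      0.6538
  solve Keq expr → x = -0.0143; check Q = 1.8050e-04
Then add 0.2397 M of L.
Step 2:
                    D           C           L
  init        0.03006    0.004406      0.8935
  Δ        8.0017e-04     -0.0016   -0.002401
  eq          0.03086    0.002806      0.8911
  solve Keq expr → x = -8.0017e-04; check Q = 1.8050e-04
Then remove 8.6990e-04 M of C.
Step 3:
                    D           C           L
  init        0.03086    0.001936      0.8911
  Δ       -4.2235e-04  8.4470e-04    0.001267
  eq          0.03043     0.00278      0.8924
  solve Keq expr → x = 4.2235e-04; check Q = 1.8050e-04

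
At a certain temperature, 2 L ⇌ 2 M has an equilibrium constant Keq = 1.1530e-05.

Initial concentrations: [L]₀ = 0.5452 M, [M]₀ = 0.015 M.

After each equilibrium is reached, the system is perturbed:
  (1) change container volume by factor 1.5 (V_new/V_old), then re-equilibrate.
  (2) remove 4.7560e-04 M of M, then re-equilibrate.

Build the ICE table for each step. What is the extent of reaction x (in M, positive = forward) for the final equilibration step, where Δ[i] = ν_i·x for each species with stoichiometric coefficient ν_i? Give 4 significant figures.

Q₀ = 7.5696e-04 vs Keq = 1.1530e-05 ⇒ Q>K, reverse
Step 1:
                    L           M
  I            0.5452       0.015
  C            0.0131     -0.0131
  E            0.5583    0.001896
  solve Keq expr → x = -0.006552; check Q = 1.1530e-05
Then change container volume by factor 1.5 (V_new/V_old).
Step 2:
                    L           M
  I            0.3722    0.001264
  C                 0           0
  E            0.3722    0.001264
  solve Keq expr → x = 0; check Q = 1.1530e-05
Then remove 4.7560e-04 M of M.
Step 3:
                    L           M
  I            0.3722  7.8825e-04
  C       -4.7399e-04  4.7399e-04
  E            0.3717    0.001262
  solve Keq expr → x = 2.3700e-04; check Q = 1.1530e-05

x = 2.3700e-04 M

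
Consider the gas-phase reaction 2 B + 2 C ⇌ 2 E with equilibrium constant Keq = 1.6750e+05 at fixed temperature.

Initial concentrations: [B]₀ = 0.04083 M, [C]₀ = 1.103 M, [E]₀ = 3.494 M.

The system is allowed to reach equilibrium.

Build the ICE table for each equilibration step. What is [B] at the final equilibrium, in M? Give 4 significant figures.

[B]_eq = 0.008052 M

Q₀ = 6019 vs Keq = 1.6750e+05 ⇒ Q<K, forward
Step 1:
                   B          C          E
  init       0.04083      1.103      3.494
  Δ         -0.03278   -0.03278    0.03278
  eq        0.008052       1.07      3.527
  solve Keq expr → x = 0.01639; check Q = 1.6750e+05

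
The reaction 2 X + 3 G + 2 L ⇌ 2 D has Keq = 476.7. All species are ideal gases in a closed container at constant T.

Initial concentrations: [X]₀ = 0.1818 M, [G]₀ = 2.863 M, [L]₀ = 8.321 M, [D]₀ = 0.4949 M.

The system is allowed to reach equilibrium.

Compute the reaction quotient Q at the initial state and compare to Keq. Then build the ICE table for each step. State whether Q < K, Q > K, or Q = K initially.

Q₀ = 0.004561 vs Keq = 476.7 ⇒ Q<K, forward
Step 1:
                  X         G         L         D
  I          0.1818     2.863     8.321    0.4949
  C         -0.1809   -0.2713   -0.1809    0.1809
  E       9.1136e-04     2.592      8.14    0.6758
  solve Keq expr → x = 0.09044; check Q = 476.7

Q₀ = 0.004561; Q < K (proceeds forward)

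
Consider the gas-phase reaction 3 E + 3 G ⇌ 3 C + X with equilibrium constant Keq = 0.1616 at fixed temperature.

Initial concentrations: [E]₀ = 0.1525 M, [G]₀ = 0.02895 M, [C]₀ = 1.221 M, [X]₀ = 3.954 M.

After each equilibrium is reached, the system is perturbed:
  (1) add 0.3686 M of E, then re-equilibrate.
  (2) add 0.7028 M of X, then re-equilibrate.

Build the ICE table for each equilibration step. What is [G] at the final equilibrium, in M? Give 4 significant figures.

Q₀ = 8.3643e+07 vs Keq = 0.1616 ⇒ Q>K, reverse
Step 1:
                  E         G         C         X
  I          0.1525   0.02895     1.221     3.954
  C          0.8855    0.8855   -0.8855   -0.2952
  E           1.038    0.9144    0.3355     3.659
  solve Keq expr → x = -0.2952; check Q = 0.1616
Then add 0.3686 M of E.
Step 2:
                  E         G         C         X
  I           1.407    0.9144    0.3355     3.659
  C        -0.06585  -0.06585   0.06585   0.02195
  E           1.341    0.8486    0.4014     3.681
  solve Keq expr → x = 0.02195; check Q = 0.1616
Then add 0.7028 M of X.
Step 3:
                  E         G         C         X
  I           1.341    0.8486    0.4014     4.384
  C         0.01303   0.01303  -0.01303 -0.004344
  E           1.354    0.8616    0.3883     4.379
  solve Keq expr → x = -0.004344; check Q = 0.1616

[G]_eq = 0.8616 M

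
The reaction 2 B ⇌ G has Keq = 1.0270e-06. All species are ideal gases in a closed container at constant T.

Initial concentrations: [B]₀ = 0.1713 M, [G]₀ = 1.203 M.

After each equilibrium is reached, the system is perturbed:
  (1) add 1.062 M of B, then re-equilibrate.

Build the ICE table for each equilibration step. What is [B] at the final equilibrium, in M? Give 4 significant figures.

[B]_eq = 3.639 M

Q₀ = 41 vs Keq = 1.0270e-06 ⇒ Q>K, reverse
Step 1:
                  B         G
  I          0.1713     1.203
  C           2.406    -1.203
  E           2.577 6.8217e-06
  solve Keq expr → x = -1.203; check Q = 1.0270e-06
Then add 1.062 M of B.
Step 2:
                  B         G
  I           3.639 6.8217e-06
  C       -1.3560e-05 6.7802e-06
  E           3.639 1.3602e-05
  solve Keq expr → x = 6.7802e-06; check Q = 1.0270e-06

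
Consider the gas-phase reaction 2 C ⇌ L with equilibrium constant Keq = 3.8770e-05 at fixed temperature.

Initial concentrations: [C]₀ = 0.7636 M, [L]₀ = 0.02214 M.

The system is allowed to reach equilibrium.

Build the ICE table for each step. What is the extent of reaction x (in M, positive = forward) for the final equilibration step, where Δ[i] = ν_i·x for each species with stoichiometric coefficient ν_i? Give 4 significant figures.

Q₀ = 0.03797 vs Keq = 3.8770e-05 ⇒ Q>K, reverse
Step 1:
                    C           L
  I            0.7636     0.02214
  C           0.04423    -0.02211
  E            0.8078  2.5301e-05
  solve Keq expr → x = -0.02211; check Q = 3.8770e-05

x = -0.02211 M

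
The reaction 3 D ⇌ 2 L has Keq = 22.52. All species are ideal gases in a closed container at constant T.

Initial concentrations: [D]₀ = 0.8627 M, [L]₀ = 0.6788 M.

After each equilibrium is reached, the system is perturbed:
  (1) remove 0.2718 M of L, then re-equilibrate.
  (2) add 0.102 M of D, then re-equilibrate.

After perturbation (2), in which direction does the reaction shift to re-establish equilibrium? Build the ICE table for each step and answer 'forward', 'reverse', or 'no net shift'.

Q₀ = 0.7176 vs Keq = 22.52 ⇒ Q<K, forward
Step 1:
                   D          L
  init        0.8627     0.6788
  Δ           -0.505     0.3366
  eq          0.3577      1.015
  solve Keq expr → x = 0.1683; check Q = 22.52
Then remove 0.2718 M of L.
Step 2:
                   D          L
  init        0.3577     0.7436
  Δ         -0.05723    0.03815
  eq          0.3005     0.7818
  solve Keq expr → x = 0.01908; check Q = 22.52
Then add 0.102 M of D.
Step 3:
                   D          L
  init        0.4025     0.7818
  Δ         -0.08727    0.05818
  eq          0.3152       0.84
  solve Keq expr → x = 0.02909; check Q = 22.52

Direction: forward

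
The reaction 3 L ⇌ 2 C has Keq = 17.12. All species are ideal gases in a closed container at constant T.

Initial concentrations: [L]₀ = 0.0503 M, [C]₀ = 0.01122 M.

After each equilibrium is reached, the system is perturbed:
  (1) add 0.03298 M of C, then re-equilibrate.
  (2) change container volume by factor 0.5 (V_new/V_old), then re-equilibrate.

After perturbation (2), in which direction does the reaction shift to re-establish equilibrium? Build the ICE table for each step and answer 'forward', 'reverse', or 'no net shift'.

Direction: forward

Q₀ = 0.9892 vs Keq = 17.12 ⇒ Q<K, forward
Step 1:
                   L          C
  init        0.0503    0.01122
  Δ         -0.01845     0.0123
  eq         0.03185    0.02352
  solve Keq expr → x = 0.00615; check Q = 17.12
Then add 0.03298 M of C.
Step 2:
                   L          C
  init       0.03185     0.0565
  Δ          0.01724   -0.01149
  eq         0.04909    0.04501
  solve Keq expr → x = -0.005747; check Q = 17.12
Then change container volume by factor 0.5 (V_new/V_old).
Step 3:
                   L          C
  init       0.09818    0.09001
  Δ          -0.0147   0.009798
  eq         0.08349    0.09981
  solve Keq expr → x = 0.004899; check Q = 17.12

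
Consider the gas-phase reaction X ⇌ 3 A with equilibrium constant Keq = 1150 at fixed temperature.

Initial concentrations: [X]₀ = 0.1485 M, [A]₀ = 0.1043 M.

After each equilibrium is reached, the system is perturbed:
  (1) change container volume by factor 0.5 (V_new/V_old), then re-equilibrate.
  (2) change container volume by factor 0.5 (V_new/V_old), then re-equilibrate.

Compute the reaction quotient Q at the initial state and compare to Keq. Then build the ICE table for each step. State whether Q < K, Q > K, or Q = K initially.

Q₀ = 0.007641; Q < K (proceeds forward)

Q₀ = 0.007641 vs Keq = 1150 ⇒ Q<K, forward
Step 1:
                   X          A
  init        0.1485     0.1043
  Δ          -0.1484     0.4451
  eq      1.4418e-04     0.5494
  solve Keq expr → x = 0.1484; check Q = 1150
Then change container volume by factor 0.5 (V_new/V_old).
Step 2:
                   X          A
  init    2.8835e-04      1.099
  Δ       8.5697e-04  -0.002571
  eq        0.001145      1.096
  solve Keq expr → x = -8.5697e-04; check Q = 1150
Then change container volume by factor 0.5 (V_new/V_old).
Step 3:
                   X          A
  init      0.002291      2.192
  Δ         0.006625   -0.01988
  eq        0.008916      2.172
  solve Keq expr → x = -0.006625; check Q = 1150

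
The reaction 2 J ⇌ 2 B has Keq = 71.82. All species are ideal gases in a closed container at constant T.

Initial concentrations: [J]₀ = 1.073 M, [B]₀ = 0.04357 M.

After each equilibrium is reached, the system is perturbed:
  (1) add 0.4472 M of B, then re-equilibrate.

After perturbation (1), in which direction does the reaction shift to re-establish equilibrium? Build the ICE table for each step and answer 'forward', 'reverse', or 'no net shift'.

Direction: reverse

Q₀ = 0.001649 vs Keq = 71.82 ⇒ Q<K, forward
Step 1:
                    J           B
  init          1.073     0.04357
  Δ           -0.9552      0.9552
  eq           0.1178      0.9987
  solve Keq expr → x = 0.4776; check Q = 71.82
Then add 0.4472 M of B.
Step 2:
                    J           B
  init         0.1178       1.446
  Δ            0.0472     -0.0472
  eq            0.165       1.399
  solve Keq expr → x = -0.0236; check Q = 71.82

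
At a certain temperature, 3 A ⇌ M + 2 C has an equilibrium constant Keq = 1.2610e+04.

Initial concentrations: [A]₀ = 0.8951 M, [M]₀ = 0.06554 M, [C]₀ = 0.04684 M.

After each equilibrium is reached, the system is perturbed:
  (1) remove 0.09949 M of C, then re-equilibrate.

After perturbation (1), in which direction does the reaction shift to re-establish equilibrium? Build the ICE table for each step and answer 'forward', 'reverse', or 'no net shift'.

Q₀ = 2.0051e-04 vs Keq = 1.2610e+04 ⇒ Q<K, forward
Step 1:
                    A           M           C
  I            0.8951     0.06554     0.04684
  C           -0.8727      0.2909      0.5818
  E           0.02236      0.3565      0.6287
  solve Keq expr → x = 0.2909; check Q = 1.2610e+04
Then remove 0.09949 M of C.
Step 2:
                    A           M           C
  I           0.02236      0.3565      0.5292
  C         -0.002371  7.9039e-04    0.001581
  E           0.01998      0.3572      0.5308
  solve Keq expr → x = 7.9039e-04; check Q = 1.2610e+04

Direction: forward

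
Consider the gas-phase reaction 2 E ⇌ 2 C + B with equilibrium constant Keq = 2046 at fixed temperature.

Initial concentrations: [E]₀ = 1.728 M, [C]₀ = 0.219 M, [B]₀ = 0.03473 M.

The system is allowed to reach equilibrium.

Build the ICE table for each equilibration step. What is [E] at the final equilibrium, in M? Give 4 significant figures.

[E]_eq = 0.03954 M

Q₀ = 5.5783e-04 vs Keq = 2046 ⇒ Q<K, forward
Step 1:
                   E          C          B
  init         1.728      0.219    0.03473
  Δ           -1.688      1.688     0.8442
  eq         0.03954      1.907      0.879
  solve Keq expr → x = 0.8442; check Q = 2046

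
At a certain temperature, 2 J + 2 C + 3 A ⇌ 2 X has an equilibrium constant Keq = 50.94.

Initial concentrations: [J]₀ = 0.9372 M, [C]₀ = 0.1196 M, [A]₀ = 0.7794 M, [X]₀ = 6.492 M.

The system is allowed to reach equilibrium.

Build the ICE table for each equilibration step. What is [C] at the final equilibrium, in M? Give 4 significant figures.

[C]_eq = 0.4602 M

Q₀ = 7085 vs Keq = 50.94 ⇒ Q>K, reverse
Step 1:
                  J         C         A         X
  I          0.9372    0.1196    0.7794     6.492
  C          0.3406    0.3406    0.5109   -0.3406
  E           1.278    0.4602      1.29     6.151
  solve Keq expr → x = -0.1703; check Q = 50.94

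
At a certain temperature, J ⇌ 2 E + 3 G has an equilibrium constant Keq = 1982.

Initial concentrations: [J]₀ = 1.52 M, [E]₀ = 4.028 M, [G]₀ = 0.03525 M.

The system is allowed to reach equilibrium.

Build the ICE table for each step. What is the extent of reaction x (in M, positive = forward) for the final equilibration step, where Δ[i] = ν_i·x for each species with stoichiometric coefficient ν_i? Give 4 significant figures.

x = 1.003 M

Q₀ = 4.6753e-04 vs Keq = 1982 ⇒ Q<K, forward
Step 1:
                    J           E           G
  Initial        1.52       4.028     0.03525
  Change       -1.003       2.005       3.008
  Equil        0.5174       6.033       3.043
  solve Keq expr → x = 1.003; check Q = 1982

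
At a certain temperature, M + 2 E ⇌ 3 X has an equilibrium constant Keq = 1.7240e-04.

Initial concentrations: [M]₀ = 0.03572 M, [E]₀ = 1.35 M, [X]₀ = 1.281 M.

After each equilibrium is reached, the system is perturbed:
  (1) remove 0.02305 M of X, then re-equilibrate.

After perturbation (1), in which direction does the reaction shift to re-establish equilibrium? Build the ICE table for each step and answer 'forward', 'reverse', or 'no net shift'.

Direction: forward

Q₀ = 32.29 vs Keq = 1.7240e-04 ⇒ Q>K, reverse
Step 1:
                  M         E         X
  Initial   0.03572      1.35     1.281
  Change     0.4035    0.8069     -1.21
  Equil      0.4392     2.157   0.07062
  solve Keq expr → x = -0.4035; check Q = 1.7240e-04
Then remove 0.02305 M of X.
Step 2:
                  M         E         X
  Initial    0.4392     2.157   0.04757
  Change  -0.007442  -0.01488   0.02233
  Equil      0.4317     2.142    0.0699
  solve Keq expr → x = 0.007442; check Q = 1.7240e-04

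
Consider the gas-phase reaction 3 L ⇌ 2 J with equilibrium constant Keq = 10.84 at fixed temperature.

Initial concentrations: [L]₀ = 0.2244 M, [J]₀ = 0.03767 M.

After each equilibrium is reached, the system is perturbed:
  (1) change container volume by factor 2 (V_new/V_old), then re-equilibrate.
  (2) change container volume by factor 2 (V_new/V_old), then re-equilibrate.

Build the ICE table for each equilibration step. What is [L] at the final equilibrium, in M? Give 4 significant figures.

Q₀ = 0.1256 vs Keq = 10.84 ⇒ Q<K, forward
Step 1:
                  L         J
  init       0.2244   0.03767
  Δ         -0.1171   0.07806
  eq         0.1073    0.1157
  solve Keq expr → x = 0.03903; check Q = 10.84
Then change container volume by factor 2 (V_new/V_old).
Step 2:
                  L         J
  init      0.05365   0.05787
  Δ        0.009122 -0.006082
  eq        0.06278   0.05178
  solve Keq expr → x = -0.003041; check Q = 10.84
Then change container volume by factor 2 (V_new/V_old).
Step 3:
                  L         J
  init      0.03139   0.02589
  Δ        0.004817 -0.003211
  eq         0.0362   0.02268
  solve Keq expr → x = -0.001606; check Q = 10.84

[L]_eq = 0.0362 M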